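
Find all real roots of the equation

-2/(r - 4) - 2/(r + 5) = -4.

r = -4.5277 or r = 4.5277

Multiply both sides by (r - 4)(r + 5):
-2(r + 5) - 2(r - 4) = -4(r - 4)(r + 5).
Expand and collect terms: -4r² + 82 = 0.
By the quadratic formula, r = (0 ± √1312) / -8, so r ≈ -4.5277 or r ≈ 4.5277.
Neither value makes a denominator zero (r ≠ 4, r ≠ -5), so both are valid.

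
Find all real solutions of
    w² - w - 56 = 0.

Factor: (w - 8)(w + 7) = 0.
So w = 8 or w = -7.

w = -7 or w = 8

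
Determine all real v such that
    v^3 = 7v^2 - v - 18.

Rearrange: v^3 - 7v^2 + v + 18 = 0.
Possible rational roots are divisors of 18. Testing v = 2 gives 0, so (v - 2) is a factor.
Divide: v^3 - 7v^2 + v + 18 = (v - 2)(v^2 - 5v - 9).
Apply the quadratic formula to v^2 - 5v - 9 = 0: v = (5 +/- sqrt(61))/2, i.e. v ~= 6.4051 or v ~= -1.4051.

v = -1.4051 or v = 2 or v = 6.4051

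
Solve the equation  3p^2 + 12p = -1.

Rearrange to standard form: 3p^2 + 12p + 1 = 0.
Discriminant: (12)^2 - 4*3*1 = 132.
Quadratic formula: p = (-12 +/- sqrt(132)) / 6.
So p = -2 + sqrt(33)/3 ~= -0.0851 or p = -2 - sqrt(33)/3 ~= -3.9149.

p = -3.9149 or p = -0.0851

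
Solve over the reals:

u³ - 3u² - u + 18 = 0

Possible rational roots are divisors of 18. Testing u = -2 gives 0, so (u + 2) is a factor.
Divide: u³ - 3u² - u + 18 = (u + 2)(u² - 5u + 9).
The quadratic u² - 5u + 9 has discriminant -11 < 0, so no further real roots.

u = -2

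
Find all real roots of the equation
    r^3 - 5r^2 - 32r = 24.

r = -3 or r = -0.899 or r = 8.899

Rearrange: r^3 - 5r^2 - 32r - 24 = 0.
Possible rational roots are divisors of -24. Testing r = -3 gives 0, so (r + 3) is a factor.
Divide: r^3 - 5r^2 - 32r - 24 = (r + 3)(r^2 - 8r - 8).
Apply the quadratic formula to r^2 - 8r - 8 = 0: r = (8 +/- sqrt(96))/2, i.e. r ~= 8.899 or r ~= -0.899.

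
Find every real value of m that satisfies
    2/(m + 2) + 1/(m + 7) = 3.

m = -6.708 or m = -1.292

Multiply both sides by (m + 2)(m + 7):
2(m + 7) + (m + 2) = 3(m + 2)(m + 7).
Expand and collect terms: 3m^2 + 24m + 26 = 0.
By the quadratic formula, m = (-24 +/- sqrt(264)) / 6, so m ~= -1.292 or m ~= -6.708.
Neither value makes a denominator zero (m != -2, m != -7), so both are valid.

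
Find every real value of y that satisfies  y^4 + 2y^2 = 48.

y = -2.4495 or y = 2.4495

Let u = y^2. The equation becomes u^2 + 2u - 48 = 0.
Factor: (u + 8)(u - 6) = 0, so u = -8 or u = 6.
y^2 = -8 < 0 has no real solution.
y^2 = 6 gives y = +/-sqrt(6) ~= +/-2.4495.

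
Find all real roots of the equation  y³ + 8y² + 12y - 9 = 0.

Possible rational roots are divisors of -9. Testing y = -3 gives 0, so (y + 3) is a factor.
Divide: y³ + 8y² + 12y - 9 = (y + 3)(y² + 5y - 3).
Apply the quadratic formula to y² + 5y - 3 = 0: y = (-5 ± √37)/2, i.e. y ≈ 0.5414 or y ≈ -5.5414.

y = -5.5414 or y = -3 or y = 0.5414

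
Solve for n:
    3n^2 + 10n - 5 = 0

Discriminant: (10)^2 - 4*3*(-5) = 160.
Quadratic formula: n = (-10 +/- sqrt(160)) / 6.
So n = -5/3 + 2*sqrt(10)/3 ~= 0.4415 or n = -2*sqrt(10)/3 - 5/3 ~= -3.7749.

n = -3.7749 or n = 0.4415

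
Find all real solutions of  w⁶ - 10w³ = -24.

w = 1.5874 or w = 1.8171

Let u = w³. The equation becomes u² - 10u + 24 = 0.
Factor: (u - 4)(u - 6) = 0, so u = 4 or u = 6.
w³ = 4 gives w = ∛(4) ≈ 1.5874.
w³ = 6 gives w = ∛(6) ≈ 1.8171.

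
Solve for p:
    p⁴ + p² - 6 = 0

p = -1.4142 or p = 1.4142

Let u = p². The equation becomes u² + u - 6 = 0.
Factor: (u + 3)(u - 2) = 0, so u = -3 or u = 2.
p² = -3 < 0 has no real solution.
p² = 2 gives p = ±√(2) ≈ ±1.4142.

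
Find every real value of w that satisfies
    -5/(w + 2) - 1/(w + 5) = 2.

w = -6.2247 or w = -3.7753

Multiply both sides by (w + 2)(w + 5):
-5(w + 5) - (w + 2) = 2(w + 2)(w + 5).
Expand and collect terms: 2w² + 20w + 47 = 0.
By the quadratic formula, w = (-20 ± √24) / 4, so w ≈ -3.7753 or w ≈ -6.2247.
Neither value makes a denominator zero (w ≠ -2, w ≠ -5), so both are valid.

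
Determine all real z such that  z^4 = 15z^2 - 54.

Let u = z^2. The equation becomes u^2 - 15u + 54 = 0.
Factor: (u - 9)(u - 6) = 0, so u = 9 or u = 6.
z^2 = 9 gives z = +/-3.
z^2 = 6 gives z = +/-sqrt(6) ~= +/-2.4495.

z = -3 or z = -2.4495 or z = 2.4495 or z = 3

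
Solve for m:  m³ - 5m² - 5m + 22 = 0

m = -2.1401 or m = 2 or m = 5.1401

Possible rational roots are divisors of 22. Testing m = 2 gives 0, so (m - 2) is a factor.
Divide: m³ - 5m² - 5m + 22 = (m - 2)(m² - 3m - 11).
Apply the quadratic formula to m² - 3m - 11 = 0: m = (3 ± √53)/2, i.e. m ≈ 5.1401 or m ≈ -2.1401.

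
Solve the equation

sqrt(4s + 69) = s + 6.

s = 3

Square both sides: 4s + 69 = (s + 6)^2.
Expand and rearrange: s^2 + 8s - 33 = 0.
Solving gives s = 3 or s = -11.
Check each candidate in the original equation:
  s = 3: sqrt(81) = 9, while s + 6 = 9 — valid.
  s = -11: sqrt(25) = 5, while s + 6 = -5 — extraneous.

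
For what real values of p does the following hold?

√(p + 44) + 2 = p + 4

p = 5

Isolate the radical: √(p + 44) = p + 2.
Square both sides: p + 44 = (p + 2)².
Expand and rearrange: p² + 3p - 40 = 0.
Solving gives p = 5 or p = -8.
Check each candidate in the original equation:
  p = 5: √(49) = 7, while p + 2 = 7 — valid.
  p = -8: √(36) = 6, while p + 2 = -6 — extraneous.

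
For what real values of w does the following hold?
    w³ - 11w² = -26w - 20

w = -0.6056 or w = 5 or w = 6.6056

Rearrange: w³ - 11w² + 26w + 20 = 0.
Possible rational roots are divisors of 20. Testing w = 5 gives 0, so (w - 5) is a factor.
Divide: w³ - 11w² + 26w + 20 = (w - 5)(w² - 6w - 4).
Apply the quadratic formula to w² - 6w - 4 = 0: w = (6 ± √52)/2, i.e. w ≈ 6.6056 or w ≈ -0.6056.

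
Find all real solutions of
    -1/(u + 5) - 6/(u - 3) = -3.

Multiply both sides by (u + 5)(u - 3):
-(u - 3) - 6(u + 5) = -3(u + 5)(u - 3).
Expand and collect terms: -3u^2 + u + 72 = 0.
By the quadratic formula, u = (-1 +/- sqrt(865)) / -6, so u ~= -4.7351 or u ~= 5.0685.
Neither value makes a denominator zero (u != -5, u != 3), so both are valid.

u = -4.7351 or u = 5.0685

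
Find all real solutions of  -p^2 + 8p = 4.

Rearrange to standard form: -p^2 + 8p - 4 = 0.
Discriminant: (8)^2 - 4*(-1)*(-4) = 48.
Quadratic formula: p = (-8 +/- sqrt(48)) / (-2).
So p = 4 - 2*sqrt(3) ~= 0.5359 or p = 2*sqrt(3) + 4 ~= 7.4641.

p = 0.5359 or p = 7.4641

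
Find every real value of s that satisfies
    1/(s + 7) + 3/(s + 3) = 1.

Multiply both sides by (s + 7)(s + 3):
(s + 3) + 3(s + 7) = (s + 7)(s + 3).
Expand and collect terms: s² + 6s - 3 = 0.
By the quadratic formula, s = (-6 ± √48) / 2, so s ≈ 0.4641 or s ≈ -6.4641.
Neither value makes a denominator zero (s ≠ -7, s ≠ -3), so both are valid.

s = -6.4641 or s = 0.4641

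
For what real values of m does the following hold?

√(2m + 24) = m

m = 6

Square both sides: 2m + 24 = (m)².
Expand and rearrange: m² - 2m - 24 = 0.
Solving gives m = 6 or m = -4.
Check each candidate in the original equation:
  m = 6: √(36) = 6, while m = 6 — valid.
  m = -4: √(16) = 4, while m = -4 — extraneous.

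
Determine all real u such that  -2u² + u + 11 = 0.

Discriminant: (1)² − 4·(-2)·11 = 89.
Quadratic formula: u = (-1 ± √89) / (-4).
So u = 1/4 - √(89)/4 ≈ -2.1085 or u = 1/4 + √(89)/4 ≈ 2.6085.

u = -2.1085 or u = 2.6085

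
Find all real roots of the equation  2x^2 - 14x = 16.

Bring every term to one side: 2x^2 - 14x - 16 = 0.
Factor: 2(x - 8)(x + 1) = 0.
So x = 8 or x = -1.

x = -1 or x = 8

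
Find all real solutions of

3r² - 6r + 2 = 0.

r = 0.4226 or r = 1.5774

Discriminant: (-6)² − 4·3·2 = 12.
Quadratic formula: r = (6 ± √12) / 6.
So r = √(3)/3 + 1 ≈ 1.5774 or r = 1 - √(3)/3 ≈ 0.4226.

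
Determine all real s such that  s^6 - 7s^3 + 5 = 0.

Let u = s^3. The equation becomes u^2 - 7u + 5 = 0.
By the quadratic formula, u = sqrt(29)/2 + 7/2 or u = 7/2 - sqrt(29)/2.
s^3 = sqrt(29)/2 + 7/2 gives s = (sqrt(29)/2 + 7/2)^(1/3) ~= 1.8364.
s^3 = 7/2 - sqrt(29)/2 gives s = (7/2 - sqrt(29)/2)^(1/3) ~= 0.9312.

s = 0.9312 or s = 1.8364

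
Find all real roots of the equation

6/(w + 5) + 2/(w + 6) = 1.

w = -5.772 or w = 2.772

Multiply both sides by (w + 5)(w + 6):
6(w + 6) + 2(w + 5) = (w + 5)(w + 6).
Expand and collect terms: w² + 3w - 16 = 0.
By the quadratic formula, w = (-3 ± √73) / 2, so w ≈ 2.772 or w ≈ -5.772.
Neither value makes a denominator zero (w ≠ -5, w ≠ -6), so both are valid.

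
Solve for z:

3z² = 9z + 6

z = -0.5616 or z = 3.5616

Rearrange to standard form: 3z² - 9z - 6 = 0.
Discriminant: (-9)² − 4·3·(-6) = 153.
Quadratic formula: z = (9 ± √153) / 6.
So z = 3/2 + √(17)/2 ≈ 3.5616 or z = 3/2 - √(17)/2 ≈ -0.5616.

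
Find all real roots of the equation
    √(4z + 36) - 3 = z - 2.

Isolate the radical: √(4z + 36) = z + 1.
Square both sides: 4z + 36 = (z + 1)².
Expand and rearrange: z² - 2z - 35 = 0.
Solving gives z = 7 or z = -5.
Check each candidate in the original equation:
  z = 7: √(64) = 8, while z + 1 = 8 — valid.
  z = -5: √(16) = 4, while z + 1 = -4 — extraneous.

z = 7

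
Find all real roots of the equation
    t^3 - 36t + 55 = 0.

Possible rational roots are divisors of 55. Testing t = 5 gives 0, so (t - 5) is a factor.
Divide: t^3 - 36t + 55 = (t - 5)(t^2 + 5t - 11).
Apply the quadratic formula to t^2 + 5t - 11 = 0: t = (-5 +/- sqrt(69))/2, i.e. t ~= 1.6533 or t ~= -6.6533.

t = -6.6533 or t = 1.6533 or t = 5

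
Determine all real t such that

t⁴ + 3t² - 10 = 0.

Let u = t². The equation becomes u² + 3u - 10 = 0.
Factor: (u + 5)(u - 2) = 0, so u = -5 or u = 2.
t² = -5 < 0 has no real solution.
t² = 2 gives t = ±√(2) ≈ ±1.4142.

t = -1.4142 or t = 1.4142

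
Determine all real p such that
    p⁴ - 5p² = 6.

p = -2.4495 or p = 2.4495

Let u = p². The equation becomes u² - 5u - 6 = 0.
Factor: (u + 1)(u - 6) = 0, so u = -1 or u = 6.
p² = -1 < 0 has no real solution.
p² = 6 gives p = ±√(6) ≈ ±2.4495.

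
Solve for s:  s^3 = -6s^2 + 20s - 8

Rearrange: s^3 + 6s^2 - 20s + 8 = 0.
Possible rational roots are divisors of 8. Testing s = 2 gives 0, so (s - 2) is a factor.
Divide: s^3 + 6s^2 - 20s + 8 = (s - 2)(s^2 + 8s - 4).
Apply the quadratic formula to s^2 + 8s - 4 = 0: s = (-8 +/- sqrt(80))/2, i.e. s ~= 0.4721 or s ~= -8.4721.

s = -8.4721 or s = 0.4721 or s = 2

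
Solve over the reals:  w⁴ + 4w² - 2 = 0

w = -0.6704 or w = 0.6704

Let u = w². The equation becomes u² + 4u - 2 = 0.
By the quadratic formula, u = -2 + √(6) or u = -√(6) - 2.
w² = -2 + √(6) gives w = ±√(-2 + √(6)) ≈ ±0.6704.
w² = -√(6) - 2 < 0 has no real solution.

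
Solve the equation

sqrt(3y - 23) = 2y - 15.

y = 7.75 or y = 8

Square both sides: 3y - 23 = (2y - 15)^2.
Expand and rearrange: 4y^2 - 63y + 248 = 0.
Solving gives y = 8 or y = 7.75.
Check each candidate in the original equation:
  y = 8: sqrt(1) = 1, while 2y - 15 = 1 — valid.
  y = 7.75: sqrt(0.25) = 0.5, while 2y - 15 = 0.5 — valid.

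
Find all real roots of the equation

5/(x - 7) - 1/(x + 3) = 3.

x = -3.2869 or x = 8.6202

Multiply both sides by (x - 7)(x + 3):
5(x + 3) - (x - 7) = 3(x - 7)(x + 3).
Expand and collect terms: 3x² - 16x - 85 = 0.
By the quadratic formula, x = (16 ± √1276) / 6, so x ≈ 8.6202 or x ≈ -3.2869.
Neither value makes a denominator zero (x ≠ 7, x ≠ -3), so both are valid.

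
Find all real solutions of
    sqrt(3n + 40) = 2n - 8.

Square both sides: 3n + 40 = (2n - 8)^2.
Expand and rearrange: 4n^2 - 35n + 24 = 0.
Solving gives n = 8 or n = 0.75.
Check each candidate in the original equation:
  n = 8: sqrt(64) = 8, while 2n - 8 = 8 — valid.
  n = 0.75: sqrt(42.25) = 6.5, while 2n - 8 = -6.5 — extraneous.

n = 8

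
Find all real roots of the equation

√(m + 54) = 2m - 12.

m = 10

Square both sides: m + 54 = (2m - 12)².
Expand and rearrange: 4m² - 49m + 90 = 0.
Solving gives m = 10 or m = 2.25.
Check each candidate in the original equation:
  m = 10: √(64) = 8, while 2m - 12 = 8 — valid.
  m = 2.25: √(56.25) = 7.5, while 2m - 12 = -7.5 — extraneous.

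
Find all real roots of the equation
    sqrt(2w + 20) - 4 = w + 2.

Isolate the radical: sqrt(2w + 20) = w + 6.
Square both sides: 2w + 20 = (w + 6)^2.
Expand and rearrange: w^2 + 10w + 16 = 0.
Solving gives w = -2 or w = -8.
Check each candidate in the original equation:
  w = -2: sqrt(16) = 4, while w + 6 = 4 — valid.
  w = -8: sqrt(4) = 2, while w + 6 = -2 — extraneous.

w = -2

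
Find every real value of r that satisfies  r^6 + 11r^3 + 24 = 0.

r = -2 or r = -1.4422

Let u = r^3. The equation becomes u^2 + 11u + 24 = 0.
Factor: (u + 8)(u + 3) = 0, so u = -8 or u = -3.
r^3 = -8 gives r = -2.
r^3 = -3 gives r = -(3)^(1/3) ~= -1.4422.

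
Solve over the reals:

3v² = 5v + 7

Rearrange to standard form: 3v² - 5v - 7 = 0.
Discriminant: (-5)² − 4·3·(-7) = 109.
Quadratic formula: v = (5 ± √109) / 6.
So v = 5/6 + √(109)/6 ≈ 2.5734 or v = 5/6 - √(109)/6 ≈ -0.9067.

v = -0.9067 or v = 2.5734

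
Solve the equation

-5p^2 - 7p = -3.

p = -1.744 or p = 0.344

Rearrange to standard form: -5p^2 - 7p + 3 = 0.
Discriminant: (-7)^2 - 4*(-5)*3 = 109.
Quadratic formula: p = (7 +/- sqrt(109)) / (-10).
So p = -sqrt(109)/10 - 7/10 ~= -1.744 or p = -7/10 + sqrt(109)/10 ~= 0.344.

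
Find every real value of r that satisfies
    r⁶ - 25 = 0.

r = -1.71 or r = 1.71

Let u = r³. The equation becomes u² - 25 = 0.
Factor: (u + 5)(u - 5) = 0, so u = -5 or u = 5.
r³ = -5 gives r = -∛(5) ≈ -1.71.
r³ = 5 gives r = ∛(5) ≈ 1.71.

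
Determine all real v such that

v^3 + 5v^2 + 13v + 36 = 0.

Possible rational roots are divisors of 36. Testing v = -4 gives 0, so (v + 4) is a factor.
Divide: v^3 + 5v^2 + 13v + 36 = (v + 4)(v^2 + v + 9).
The quadratic v^2 + v + 9 has discriminant -35 < 0, so no further real roots.

v = -4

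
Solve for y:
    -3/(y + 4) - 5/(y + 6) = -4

y = -5.2247 or y = -2.7753

Multiply both sides by (y + 4)(y + 6):
-3(y + 6) - 5(y + 4) = -4(y + 4)(y + 6).
Expand and collect terms: -4y^2 - 32y - 58 = 0.
By the quadratic formula, y = (32 +/- sqrt(96)) / -8, so y ~= -5.2247 or y ~= -2.7753.
Neither value makes a denominator zero (y != -4, y != -6), so both are valid.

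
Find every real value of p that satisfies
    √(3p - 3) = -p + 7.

Square both sides: 3p - 3 = (-p + 7)².
Expand and rearrange: p² - 17p + 52 = 0.
Solving gives p = 13 or p = 4.
Check each candidate in the original equation:
  p = 13: √(36) = 6, while -p + 7 = -6 — extraneous.
  p = 4: √(9) = 3, while -p + 7 = 3 — valid.

p = 4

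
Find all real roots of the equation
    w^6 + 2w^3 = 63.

w = -2.0801 or w = 1.9129

Let u = w^3. The equation becomes u^2 + 2u - 63 = 0.
Factor: (u - 7)(u + 9) = 0, so u = 7 or u = -9.
w^3 = 7 gives w = (7)^(1/3) ~= 1.9129.
w^3 = -9 gives w = -(9)^(1/3) ~= -2.0801.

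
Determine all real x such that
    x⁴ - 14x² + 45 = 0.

x = -3 or x = -2.2361 or x = 2.2361 or x = 3

Let u = x². The equation becomes u² - 14u + 45 = 0.
Factor: (u - 5)(u - 9) = 0, so u = 5 or u = 9.
x² = 5 gives x = ±√(5) ≈ ±2.2361.
x² = 9 gives x = ±3.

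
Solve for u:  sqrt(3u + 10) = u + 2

u = 2

Square both sides: 3u + 10 = (u + 2)^2.
Expand and rearrange: u^2 + u - 6 = 0.
Solving gives u = 2 or u = -3.
Check each candidate in the original equation:
  u = 2: sqrt(16) = 4, while u + 2 = 4 — valid.
  u = -3: sqrt(1) = 1, while u + 2 = -1 — extraneous.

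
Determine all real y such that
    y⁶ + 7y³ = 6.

Let u = y³. The equation becomes u² + 7u - 6 = 0.
By the quadratic formula, u = -7/2 + √(73)/2 or u = -√(73)/2 - 7/2.
y³ = -7/2 + √(73)/2 gives y = ∛(-7/2 + √(73)/2) ≈ 0.9174.
y³ = -√(73)/2 - 7/2 gives y = -∛(7/2 + √(73)/2) ≈ -1.9808.

y = -1.9808 or y = 0.9174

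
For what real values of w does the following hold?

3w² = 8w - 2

w = 0.2792 or w = 2.3874

Rearrange to standard form: 3w² - 8w + 2 = 0.
Discriminant: (-8)² − 4·3·2 = 40.
Quadratic formula: w = (8 ± √40) / 6.
So w = √(10)/3 + 4/3 ≈ 2.3874 or w = 4/3 - √(10)/3 ≈ 0.2792.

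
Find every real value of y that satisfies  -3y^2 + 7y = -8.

y = -0.8403 or y = 3.1736

Rearrange to standard form: -3y^2 + 7y + 8 = 0.
Discriminant: (7)^2 - 4*(-3)*8 = 145.
Quadratic formula: y = (-7 +/- sqrt(145)) / (-6).
So y = 7/6 - sqrt(145)/6 ~= -0.8403 or y = 7/6 + sqrt(145)/6 ~= 3.1736.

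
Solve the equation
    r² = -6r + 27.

r = -9 or r = 3

Bring every term to one side: r² + 6r - 27 = 0.
Factor: (r + 9)(r - 3) = 0.
So r = -9 or r = 3.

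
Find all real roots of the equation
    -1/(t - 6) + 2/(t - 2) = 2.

Multiply both sides by (t - 6)(t - 2):
-(t - 2) + 2(t - 6) = 2(t - 6)(t - 2).
Expand and collect terms: 2t² - 17t + 34 = 0.
By the quadratic formula, t = (17 ± √17) / 4, so t ≈ 5.2808 or t ≈ 3.2192.
Neither value makes a denominator zero (t ≠ 6, t ≠ 2), so both are valid.

t = 3.2192 or t = 5.2808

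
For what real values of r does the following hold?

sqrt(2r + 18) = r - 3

r = 9

Square both sides: 2r + 18 = (r - 3)^2.
Expand and rearrange: r^2 - 8r - 9 = 0.
Solving gives r = 9 or r = -1.
Check each candidate in the original equation:
  r = 9: sqrt(36) = 6, while r - 3 = 6 — valid.
  r = -1: sqrt(16) = 4, while r - 3 = -4 — extraneous.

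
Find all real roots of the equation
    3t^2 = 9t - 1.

Rearrange to standard form: 3t^2 - 9t + 1 = 0.
Discriminant: (-9)^2 - 4*3*1 = 69.
Quadratic formula: t = (9 +/- sqrt(69)) / 6.
So t = sqrt(69)/6 + 3/2 ~= 2.8844 or t = 3/2 - sqrt(69)/6 ~= 0.1156.

t = 0.1156 or t = 2.8844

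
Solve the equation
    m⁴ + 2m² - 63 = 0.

Let u = m². The equation becomes u² + 2u - 63 = 0.
Factor: (u + 9)(u - 7) = 0, so u = -9 or u = 7.
m² = -9 < 0 has no real solution.
m² = 7 gives m = ±√(7) ≈ ±2.6458.

m = -2.6458 or m = 2.6458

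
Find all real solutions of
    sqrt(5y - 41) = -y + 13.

Square both sides: 5y - 41 = (-y + 13)^2.
Expand and rearrange: y^2 - 31y + 210 = 0.
Solving gives y = 21 or y = 10.
Check each candidate in the original equation:
  y = 21: sqrt(64) = 8, while -y + 13 = -8 — extraneous.
  y = 10: sqrt(9) = 3, while -y + 13 = 3 — valid.

y = 10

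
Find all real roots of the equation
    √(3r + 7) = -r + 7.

Square both sides: 3r + 7 = (-r + 7)².
Expand and rearrange: r² - 17r + 42 = 0.
Solving gives r = 14 or r = 3.
Check each candidate in the original equation:
  r = 14: √(49) = 7, while -r + 7 = -7 — extraneous.
  r = 3: √(16) = 4, while -r + 7 = 4 — valid.

r = 3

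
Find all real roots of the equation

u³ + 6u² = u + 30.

Rearrange: u³ + 6u² - u - 30 = 0.
Possible rational roots are divisors of -30. Testing u = -3 gives 0, so (u + 3) is a factor.
Divide: u³ + 6u² - u - 30 = (u + 3)(u² + 3u - 10).
Factor the quadratic: u = 2 or u = -5.

u = -5 or u = -3 or u = 2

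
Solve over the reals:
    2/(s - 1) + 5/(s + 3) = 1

s = -0.7016 or s = 5.7016

Multiply both sides by (s - 1)(s + 3):
2(s + 3) + 5(s - 1) = (s - 1)(s + 3).
Expand and collect terms: s^2 - 5s - 4 = 0.
By the quadratic formula, s = (5 +/- sqrt(41)) / 2, so s ~= 5.7016 or s ~= -0.7016.
Neither value makes a denominator zero (s != 1, s != -3), so both are valid.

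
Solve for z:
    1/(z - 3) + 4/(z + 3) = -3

Multiply both sides by (z - 3)(z + 3):
(z + 3) + 4(z - 3) = -3(z - 3)(z + 3).
Expand and collect terms: -3z² - 5z + 36 = 0.
By the quadratic formula, z = (5 ± √457) / -6, so z ≈ -4.3963 or z ≈ 2.7296.
Neither value makes a denominator zero (z ≠ 3, z ≠ -3), so both are valid.

z = -4.3963 or z = 2.7296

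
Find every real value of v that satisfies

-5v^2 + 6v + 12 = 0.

v = -1.0613 or v = 2.2613

Discriminant: (6)^2 - 4*(-5)*12 = 276.
Quadratic formula: v = (-6 +/- sqrt(276)) / (-10).
So v = 3/5 - sqrt(69)/5 ~= -1.0613 or v = 3/5 + sqrt(69)/5 ~= 2.2613.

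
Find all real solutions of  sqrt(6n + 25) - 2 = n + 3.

n = -4 or n = 0

Isolate the radical: sqrt(6n + 25) = n + 5.
Square both sides: 6n + 25 = (n + 5)^2.
Expand and rearrange: n^2 + 4n = 0.
Solving gives n = 0 or n = -4.
Check each candidate in the original equation:
  n = 0: sqrt(25) = 5, while n + 5 = 5 — valid.
  n = -4: sqrt(1) = 1, while n + 5 = 1 — valid.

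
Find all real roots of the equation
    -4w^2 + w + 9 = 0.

w = -1.3802 or w = 1.6302

Discriminant: (1)^2 - 4*(-4)*9 = 145.
Quadratic formula: w = (-1 +/- sqrt(145)) / (-8).
So w = 1/8 - sqrt(145)/8 ~= -1.3802 or w = 1/8 + sqrt(145)/8 ~= 1.6302.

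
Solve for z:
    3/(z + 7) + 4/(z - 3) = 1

Multiply both sides by (z + 7)(z - 3):
3(z - 3) + 4(z + 7) = (z + 7)(z - 3).
Expand and collect terms: z^2 - 3z - 40 = 0.
Factor or apply the quadratic formula: z = 8 or z = -5.
Neither value makes a denominator zero (z != -7, z != 3), so both are valid.

z = -5 or z = 8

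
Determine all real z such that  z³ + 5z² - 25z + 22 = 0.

Possible rational roots are divisors of 22. Testing z = 2 gives 0, so (z - 2) is a factor.
Divide: z³ + 5z² - 25z + 22 = (z - 2)(z² + 7z - 11).
Apply the quadratic formula to z² + 7z - 11 = 0: z = (-7 ± √93)/2, i.e. z ≈ 1.3218 or z ≈ -8.3218.

z = -8.3218 or z = 1.3218 or z = 2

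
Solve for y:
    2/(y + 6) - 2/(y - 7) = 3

Multiply both sides by (y + 6)(y - 7):
2(y - 7) - 2(y + 6) = 3(y + 6)(y - 7).
Expand and collect terms: 3y² - 3y - 100 = 0.
By the quadratic formula, y = (3 ± √1209) / 6, so y ≈ 6.2951 or y ≈ -5.2951.
Neither value makes a denominator zero (y ≠ -6, y ≠ 7), so both are valid.

y = -5.2951 or y = 6.2951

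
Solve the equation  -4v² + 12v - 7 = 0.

v = 0.7929 or v = 2.2071

Discriminant: (12)² − 4·(-4)·(-7) = 32.
Quadratic formula: v = (-12 ± √32) / (-8).
So v = 3/2 - √(2)/2 ≈ 0.7929 or v = √(2)/2 + 3/2 ≈ 2.2071.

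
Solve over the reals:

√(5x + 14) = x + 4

x = -2 or x = -1

Square both sides: 5x + 14 = (x + 4)².
Expand and rearrange: x² + 3x + 2 = 0.
Solving gives x = -1 or x = -2.
Check each candidate in the original equation:
  x = -1: √(9) = 3, while x + 4 = 3 — valid.
  x = -2: √(4) = 2, while x + 4 = 2 — valid.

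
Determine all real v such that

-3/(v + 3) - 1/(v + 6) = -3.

v = -5.7554 or v = -1.9112

Multiply both sides by (v + 3)(v + 6):
-3(v + 6) - (v + 3) = -3(v + 3)(v + 6).
Expand and collect terms: -3v^2 - 23v - 33 = 0.
By the quadratic formula, v = (23 +/- sqrt(133)) / -6, so v ~= -5.7554 or v ~= -1.9112.
Neither value makes a denominator zero (v != -3, v != -6), so both are valid.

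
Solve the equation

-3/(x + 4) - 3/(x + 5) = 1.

x = -10.5414 or x = -4.4586

Multiply both sides by (x + 4)(x + 5):
-3(x + 5) - 3(x + 4) = (x + 4)(x + 5).
Expand and collect terms: x² + 15x + 47 = 0.
By the quadratic formula, x = (-15 ± √37) / 2, so x ≈ -4.4586 or x ≈ -10.5414.
Neither value makes a denominator zero (x ≠ -4, x ≠ -5), so both are valid.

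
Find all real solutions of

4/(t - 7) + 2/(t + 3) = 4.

t = -2.5474 or t = 8.0474

Multiply both sides by (t - 7)(t + 3):
4(t + 3) + 2(t - 7) = 4(t - 7)(t + 3).
Expand and collect terms: 4t² - 22t - 82 = 0.
By the quadratic formula, t = (22 ± √1796) / 8, so t ≈ 8.0474 or t ≈ -2.5474.
Neither value makes a denominator zero (t ≠ 7, t ≠ -3), so both are valid.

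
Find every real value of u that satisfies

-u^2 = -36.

Bring every term to one side: -u^2 + 36 = 0.
Factor: -1(u + 6)(u - 6) = 0.
So u = -6 or u = 6.

u = -6 or u = 6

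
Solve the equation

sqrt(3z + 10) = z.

z = 5

Square both sides: 3z + 10 = (z)^2.
Expand and rearrange: z^2 - 3z - 10 = 0.
Solving gives z = 5 or z = -2.
Check each candidate in the original equation:
  z = 5: sqrt(25) = 5, while z = 5 — valid.
  z = -2: sqrt(4) = 2, while z = -2 — extraneous.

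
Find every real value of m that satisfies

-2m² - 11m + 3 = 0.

m = -5.7604 or m = 0.2604

Discriminant: (-11)² − 4·(-2)·3 = 145.
Quadratic formula: m = (11 ± √145) / (-4).
So m = -√(145)/4 - 11/4 ≈ -5.7604 or m = -11/4 + √(145)/4 ≈ 0.2604.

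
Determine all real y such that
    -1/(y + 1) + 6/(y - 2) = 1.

y = -1.3589 or y = 7.3589

Multiply both sides by (y + 1)(y - 2):
-(y - 2) + 6(y + 1) = (y + 1)(y - 2).
Expand and collect terms: y^2 - 6y - 10 = 0.
By the quadratic formula, y = (6 +/- sqrt(76)) / 2, so y ~= 7.3589 or y ~= -1.3589.
Neither value makes a denominator zero (y != -1, y != 2), so both are valid.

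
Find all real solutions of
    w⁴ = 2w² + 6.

Let u = w². The equation becomes u² - 2u - 6 = 0.
By the quadratic formula, u = 1 + √(7) or u = 1 - √(7).
w² = 1 + √(7) gives w = ±√(1 + √(7)) ≈ ±1.9094.
w² = 1 - √(7) < 0 has no real solution.

w = -1.9094 or w = 1.9094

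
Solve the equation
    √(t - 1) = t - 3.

t = 5

Square both sides: t - 1 = (t - 3)².
Expand and rearrange: t² - 7t + 10 = 0.
Solving gives t = 5 or t = 2.
Check each candidate in the original equation:
  t = 5: √(4) = 2, while t - 3 = 2 — valid.
  t = 2: √(1) = 1, while t - 3 = -1 — extraneous.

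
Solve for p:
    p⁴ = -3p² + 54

p = -2.4495 or p = 2.4495

Let u = p². The equation becomes u² + 3u - 54 = 0.
Factor: (u - 6)(u + 9) = 0, so u = 6 or u = -9.
p² = 6 gives p = ±√(6) ≈ ±2.4495.
p² = -9 < 0 has no real solution.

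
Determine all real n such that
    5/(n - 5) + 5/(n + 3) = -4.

Multiply both sides by (n - 5)(n + 3):
5(n + 3) + 5(n - 5) = -4(n - 5)(n + 3).
Expand and collect terms: -4n² - 2n + 70 = 0.
By the quadratic formula, n = (2 ± √1124) / -8, so n ≈ -4.4408 or n ≈ 3.9408.
Neither value makes a denominator zero (n ≠ 5, n ≠ -3), so both are valid.

n = -4.4408 or n = 3.9408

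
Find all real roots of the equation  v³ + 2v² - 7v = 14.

Rearrange: v³ + 2v² - 7v - 14 = 0.
Possible rational roots are divisors of -14. Testing v = -2 gives 0, so (v + 2) is a factor.
Divide: v³ + 2v² - 7v - 14 = (v + 2)(v² - 7).
Apply the quadratic formula to v² - 7 = 0: v = (0 ± √28)/2, i.e. v ≈ 2.6458 or v ≈ -2.6458.

v = -2.6458 or v = -2 or v = 2.6458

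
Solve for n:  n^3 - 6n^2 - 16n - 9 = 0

n = -1.1098 or n = -1 or n = 8.1098

Possible rational roots are divisors of -9. Testing n = -1 gives 0, so (n + 1) is a factor.
Divide: n^3 - 6n^2 - 16n - 9 = (n + 1)(n^2 - 7n - 9).
Apply the quadratic formula to n^2 - 7n - 9 = 0: n = (7 +/- sqrt(85))/2, i.e. n ~= 8.1098 or n ~= -1.1098.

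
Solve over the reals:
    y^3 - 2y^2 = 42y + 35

Rearrange: y^3 - 2y^2 - 42y - 35 = 0.
Possible rational roots are divisors of -35. Testing y = -5 gives 0, so (y + 5) is a factor.
Divide: y^3 - 2y^2 - 42y - 35 = (y + 5)(y^2 - 7y - 7).
Apply the quadratic formula to y^2 - 7y - 7 = 0: y = (7 +/- sqrt(77))/2, i.e. y ~= 7.8875 or y ~= -0.8875.

y = -5 or y = -0.8875 or y = 7.8875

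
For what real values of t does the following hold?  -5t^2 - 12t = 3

t = -2.1165 or t = -0.2835

Rearrange to standard form: -5t^2 - 12t - 3 = 0.
Discriminant: (-12)^2 - 4*(-5)*(-3) = 84.
Quadratic formula: t = (12 +/- sqrt(84)) / (-10).
So t = -6/5 - sqrt(21)/5 ~= -2.1165 or t = -6/5 + sqrt(21)/5 ~= -0.2835.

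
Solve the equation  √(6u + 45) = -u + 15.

Square both sides: 6u + 45 = (-u + 15)².
Expand and rearrange: u² - 36u + 180 = 0.
Solving gives u = 30 or u = 6.
Check each candidate in the original equation:
  u = 30: √(225) = 15, while -u + 15 = -15 — extraneous.
  u = 6: √(81) = 9, while -u + 15 = 9 — valid.

u = 6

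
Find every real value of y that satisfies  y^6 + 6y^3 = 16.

Let u = y^3. The equation becomes u^2 + 6u - 16 = 0.
Factor: (u + 8)(u - 2) = 0, so u = -8 or u = 2.
y^3 = -8 gives y = -2.
y^3 = 2 gives y = (2)^(1/3) ~= 1.2599.

y = -2 or y = 1.2599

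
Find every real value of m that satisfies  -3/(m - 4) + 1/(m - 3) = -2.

Multiply both sides by (m - 4)(m - 3):
-3(m - 3) + (m - 4) = -2(m - 4)(m - 3).
Expand and collect terms: -2m^2 + 16m - 29 = 0.
By the quadratic formula, m = (-16 +/- sqrt(24)) / -4, so m ~= 2.7753 or m ~= 5.2247.
Neither value makes a denominator zero (m != 4, m != 3), so both are valid.

m = 2.7753 or m = 5.2247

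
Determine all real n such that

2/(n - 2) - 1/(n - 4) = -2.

n = 1.1492 or n = 4.3508

Multiply both sides by (n - 2)(n - 4):
2(n - 4) - (n - 2) = -2(n - 2)(n - 4).
Expand and collect terms: -2n^2 + 11n - 10 = 0.
By the quadratic formula, n = (-11 +/- sqrt(41)) / -4, so n ~= 1.1492 or n ~= 4.3508.
Neither value makes a denominator zero (n != 2, n != 4), so both are valid.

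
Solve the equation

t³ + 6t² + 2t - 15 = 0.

t = -5 or t = -2.3028 or t = 1.3028

Possible rational roots are divisors of -15. Testing t = -5 gives 0, so (t + 5) is a factor.
Divide: t³ + 6t² + 2t - 15 = (t + 5)(t² + t - 3).
Apply the quadratic formula to t² + t - 3 = 0: t = (-1 ± √13)/2, i.e. t ≈ 1.3028 or t ≈ -2.3028.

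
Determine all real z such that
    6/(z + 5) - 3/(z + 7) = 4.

Multiply both sides by (z + 5)(z + 7):
6(z + 7) - 3(z + 5) = 4(z + 5)(z + 7).
Expand and collect terms: 4z^2 + 45z + 113 = 0.
By the quadratic formula, z = (-45 +/- sqrt(217)) / 8, so z ~= -3.7836 or z ~= -7.4664.
Neither value makes a denominator zero (z != -5, z != -7), so both are valid.

z = -7.4664 or z = -3.7836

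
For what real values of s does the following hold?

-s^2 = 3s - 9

s = -4.8541 or s = 1.8541

Rearrange to standard form: -s^2 - 3s + 9 = 0.
Discriminant: (-3)^2 - 4*(-1)*9 = 45.
Quadratic formula: s = (3 +/- sqrt(45)) / (-2).
So s = -3*sqrt(5)/2 - 3/2 ~= -4.8541 or s = -3/2 + 3*sqrt(5)/2 ~= 1.8541.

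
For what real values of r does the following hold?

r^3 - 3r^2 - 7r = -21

Rearrange: r^3 - 3r^2 - 7r + 21 = 0.
Possible rational roots are divisors of 21. Testing r = 3 gives 0, so (r - 3) is a factor.
Divide: r^3 - 3r^2 - 7r + 21 = (r - 3)(r^2 - 7).
Apply the quadratic formula to r^2 - 7 = 0: r = (0 +/- sqrt(28))/2, i.e. r ~= 2.6458 or r ~= -2.6458.

r = -2.6458 or r = 2.6458 or r = 3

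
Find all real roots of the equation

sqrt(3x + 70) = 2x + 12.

x = -2

Square both sides: 3x + 70 = (2x + 12)^2.
Expand and rearrange: 4x^2 + 45x + 74 = 0.
Solving gives x = -2 or x = -9.25.
Check each candidate in the original equation:
  x = -2: sqrt(64) = 8, while 2x + 12 = 8 — valid.
  x = -9.25: sqrt(42.25) = 6.5, while 2x + 12 = -6.5 — extraneous.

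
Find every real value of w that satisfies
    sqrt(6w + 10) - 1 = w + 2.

Isolate the radical: sqrt(6w + 10) = w + 3.
Square both sides: 6w + 10 = (w + 3)^2.
Expand and rearrange: w^2 - 1 = 0.
Solving gives w = 1 or w = -1.
Check each candidate in the original equation:
  w = 1: sqrt(16) = 4, while w + 3 = 4 — valid.
  w = -1: sqrt(4) = 2, while w + 3 = 2 — valid.

w = -1 or w = 1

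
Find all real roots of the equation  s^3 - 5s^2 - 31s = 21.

s = -3 or s = -0.7958 or s = 8.7958

Rearrange: s^3 - 5s^2 - 31s - 21 = 0.
Possible rational roots are divisors of -21. Testing s = -3 gives 0, so (s + 3) is a factor.
Divide: s^3 - 5s^2 - 31s - 21 = (s + 3)(s^2 - 8s - 7).
Apply the quadratic formula to s^2 - 8s - 7 = 0: s = (8 +/- sqrt(92))/2, i.e. s ~= 8.7958 or s ~= -0.7958.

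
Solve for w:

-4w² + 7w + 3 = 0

Discriminant: (7)² − 4·(-4)·3 = 97.
Quadratic formula: w = (-7 ± √97) / (-8).
So w = 7/8 - √(97)/8 ≈ -0.3561 or w = 7/8 + √(97)/8 ≈ 2.1061.

w = -0.3561 or w = 2.1061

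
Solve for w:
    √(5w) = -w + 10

Square both sides: 5w = (-w + 10)².
Expand and rearrange: w² - 25w + 100 = 0.
Solving gives w = 20 or w = 5.
Check each candidate in the original equation:
  w = 20: √(100) = 10, while -w + 10 = -10 — extraneous.
  w = 5: √(25) = 5, while -w + 10 = 5 — valid.

w = 5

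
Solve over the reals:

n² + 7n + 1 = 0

Discriminant: (7)² − 4·1·1 = 45.
Quadratic formula: n = (-7 ± √45) / 2.
So n = -7/2 + 3·√(5)/2 ≈ -0.1459 or n = -7/2 - 3·√(5)/2 ≈ -6.8541.

n = -6.8541 or n = -0.1459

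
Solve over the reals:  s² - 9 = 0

s = -3 or s = 3

Factor: (s - 3)(s + 3) = 0.
So s = 3 or s = -3.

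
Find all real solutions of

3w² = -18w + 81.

Bring every term to one side: 3w² + 18w - 81 = 0.
Factor: 3(w + 9)(w - 3) = 0.
So w = -9 or w = 3.

w = -9 or w = 3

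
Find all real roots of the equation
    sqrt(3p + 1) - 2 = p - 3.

p = 5

Isolate the radical: sqrt(3p + 1) = p - 1.
Square both sides: 3p + 1 = (p - 1)^2.
Expand and rearrange: p^2 - 5p = 0.
Solving gives p = 5 or p = 0.
Check each candidate in the original equation:
  p = 5: sqrt(16) = 4, while p - 1 = 4 — valid.
  p = 0: sqrt(1) = 1, while p - 1 = -1 — extraneous.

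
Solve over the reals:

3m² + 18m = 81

m = -9 or m = 3

Bring every term to one side: 3m² + 18m - 81 = 0.
Factor: 3(m + 9)(m - 3) = 0.
So m = -9 or m = 3.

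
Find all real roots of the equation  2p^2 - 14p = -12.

Bring every term to one side: 2p^2 - 14p + 12 = 0.
Factor: 2(p - 6)(p - 1) = 0.
So p = 6 or p = 1.

p = 1 or p = 6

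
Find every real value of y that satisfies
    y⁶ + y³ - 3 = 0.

y = -1.3205 or y = 1.0922

Let u = y³. The equation becomes u² + u - 3 = 0.
By the quadratic formula, u = -1/2 + √(13)/2 or u = -√(13)/2 - 1/2.
y³ = -1/2 + √(13)/2 gives y = ∛(-1/2 + √(13)/2) ≈ 1.0922.
y³ = -√(13)/2 - 1/2 gives y = -∛(1/2 + √(13)/2) ≈ -1.3205.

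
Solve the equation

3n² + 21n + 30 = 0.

n = -5 or n = -2

Factor: 3(n + 2)(n + 5) = 0.
So n = -2 or n = -5.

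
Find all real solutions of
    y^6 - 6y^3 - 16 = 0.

y = -1.2599 or y = 2

Let u = y^3. The equation becomes u^2 - 6u - 16 = 0.
Factor: (u - 8)(u + 2) = 0, so u = 8 or u = -2.
y^3 = 8 gives y = 2.
y^3 = -2 gives y = -(2)^(1/3) ~= -1.2599.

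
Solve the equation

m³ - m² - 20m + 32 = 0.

m = -4.7016 or m = 1.7016 or m = 4

Possible rational roots are divisors of 32. Testing m = 4 gives 0, so (m - 4) is a factor.
Divide: m³ - m² - 20m + 32 = (m - 4)(m² + 3m - 8).
Apply the quadratic formula to m² + 3m - 8 = 0: m = (-3 ± √41)/2, i.e. m ≈ 1.7016 or m ≈ -4.7016.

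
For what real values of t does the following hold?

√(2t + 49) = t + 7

t = 0

Square both sides: 2t + 49 = (t + 7)².
Expand and rearrange: t² + 12t = 0.
Solving gives t = 0 or t = -12.
Check each candidate in the original equation:
  t = 0: √(49) = 7, while t + 7 = 7 — valid.
  t = -12: √(25) = 5, while t + 7 = -5 — extraneous.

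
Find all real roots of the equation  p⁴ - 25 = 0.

p = -2.2361 or p = 2.2361

Let u = p². The equation becomes u² - 25 = 0.
Factor: (u + 5)(u - 5) = 0, so u = -5 or u = 5.
p² = -5 < 0 has no real solution.
p² = 5 gives p = ±√(5) ≈ ±2.2361.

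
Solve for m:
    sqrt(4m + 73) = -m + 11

Square both sides: 4m + 73 = (-m + 11)^2.
Expand and rearrange: m^2 - 26m + 48 = 0.
Solving gives m = 24 or m = 2.
Check each candidate in the original equation:
  m = 24: sqrt(169) = 13, while -m + 11 = -13 — extraneous.
  m = 2: sqrt(81) = 9, while -m + 11 = 9 — valid.

m = 2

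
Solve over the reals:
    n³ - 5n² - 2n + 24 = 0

n = -2 or n = 3 or n = 4

Possible rational roots are divisors of 24. Testing n = 3 gives 0, so (n - 3) is a factor.
Divide: n³ - 5n² - 2n + 24 = (n - 3)(n² - 2n - 8).
Factor the quadratic: n = 4 or n = -2.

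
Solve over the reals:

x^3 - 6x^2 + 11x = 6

Rearrange: x^3 - 6x^2 + 11x - 6 = 0.
Possible rational roots are divisors of -6. Testing x = 1 gives 0, so (x - 1) is a factor.
Divide: x^3 - 6x^2 + 11x - 6 = (x - 1)(x^2 - 5x + 6).
Factor the quadratic: x = 3 or x = 2.

x = 1 or x = 2 or x = 3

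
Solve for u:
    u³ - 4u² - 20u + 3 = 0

Possible rational roots are divisors of 3. Testing u = -3 gives 0, so (u + 3) is a factor.
Divide: u³ - 4u² - 20u + 3 = (u + 3)(u² - 7u + 1).
Apply the quadratic formula to u² - 7u + 1 = 0: u = (7 ± √45)/2, i.e. u ≈ 6.8541 or u ≈ 0.1459.

u = -3 or u = 0.1459 or u = 6.8541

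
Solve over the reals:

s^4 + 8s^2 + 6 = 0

Let u = s^2. The equation becomes u^2 + 8u + 6 = 0.
By the quadratic formula, u = -4 + sqrt(10) or u = -4 - sqrt(10).
s^2 = -4 + sqrt(10) < 0 has no real solution.
s^2 = -4 - sqrt(10) < 0 has no real solution.

No real solutions.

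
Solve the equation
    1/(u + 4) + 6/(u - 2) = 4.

Multiply both sides by (u + 4)(u - 2):
(u - 2) + 6(u + 4) = 4(u + 4)(u - 2).
Expand and collect terms: 4u^2 + u - 54 = 0.
By the quadratic formula, u = (-1 +/- sqrt(865)) / 8, so u ~= 3.5514 or u ~= -3.8014.
Neither value makes a denominator zero (u != -4, u != 2), so both are valid.

u = -3.8014 or u = 3.5514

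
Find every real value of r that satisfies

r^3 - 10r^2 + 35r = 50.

r = 5

Rearrange: r^3 - 10r^2 + 35r - 50 = 0.
Possible rational roots are divisors of -50. Testing r = 5 gives 0, so (r - 5) is a factor.
Divide: r^3 - 10r^2 + 35r - 50 = (r - 5)(r^2 - 5r + 10).
The quadratic r^2 - 5r + 10 has discriminant -15 < 0, so no further real roots.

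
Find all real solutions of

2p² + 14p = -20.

p = -5 or p = -2

Bring every term to one side: 2p² + 14p + 20 = 0.
Factor: 2(p + 5)(p + 2) = 0.
So p = -5 or p = -2.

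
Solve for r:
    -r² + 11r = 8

Rearrange to standard form: -r² + 11r - 8 = 0.
Discriminant: (11)² − 4·(-1)·(-8) = 89.
Quadratic formula: r = (-11 ± √89) / (-2).
So r = 11/2 - √(89)/2 ≈ 0.783 or r = √(89)/2 + 11/2 ≈ 10.217.

r = 0.783 or r = 10.217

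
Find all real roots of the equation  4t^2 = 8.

t = -1.4142 or t = 1.4142

Rearrange to standard form: 4t^2 - 8 = 0.
Discriminant: (0)^2 - 4*4*(-8) = 128.
Quadratic formula: t = (0 +/- sqrt(128)) / 8.
So t = sqrt(2) ~= 1.4142 or t = -sqrt(2) ~= -1.4142.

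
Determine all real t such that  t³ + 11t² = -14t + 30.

Rearrange: t³ + 11t² + 14t - 30 = 0.
Possible rational roots are divisors of -30. Testing t = -3 gives 0, so (t + 3) is a factor.
Divide: t³ + 11t² + 14t - 30 = (t + 3)(t² + 8t - 10).
Apply the quadratic formula to t² + 8t - 10 = 0: t = (-8 ± √104)/2, i.e. t ≈ 1.099 or t ≈ -9.099.

t = -9.099 or t = -3 or t = 1.099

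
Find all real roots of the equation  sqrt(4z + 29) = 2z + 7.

Square both sides: 4z + 29 = (2z + 7)^2.
Expand and rearrange: 4z^2 + 24z + 20 = 0.
Solving gives z = -1 or z = -5.
Check each candidate in the original equation:
  z = -1: sqrt(25) = 5, while 2z + 7 = 5 — valid.
  z = -5: sqrt(9) = 3, while 2z + 7 = -3 — extraneous.

z = -1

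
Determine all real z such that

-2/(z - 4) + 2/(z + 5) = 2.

z = -3.8541 or z = 2.8541

Multiply both sides by (z - 4)(z + 5):
-2(z + 5) + 2(z - 4) = 2(z - 4)(z + 5).
Expand and collect terms: 2z^2 + 2z - 22 = 0.
By the quadratic formula, z = (-2 +/- sqrt(180)) / 4, so z ~= 2.8541 or z ~= -3.8541.
Neither value makes a denominator zero (z != 4, z != -5), so both are valid.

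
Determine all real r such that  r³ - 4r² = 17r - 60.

r = -4 or r = 3 or r = 5

Rearrange: r³ - 4r² - 17r + 60 = 0.
Possible rational roots are divisors of 60. Testing r = 5 gives 0, so (r - 5) is a factor.
Divide: r³ - 4r² - 17r + 60 = (r - 5)(r² + r - 12).
Factor the quadratic: r = 3 or r = -4.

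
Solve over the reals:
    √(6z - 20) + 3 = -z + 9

z = 4

Isolate the radical: √(6z - 20) = -z + 6.
Square both sides: 6z - 20 = (-z + 6)².
Expand and rearrange: z² - 18z + 56 = 0.
Solving gives z = 14 or z = 4.
Check each candidate in the original equation:
  z = 14: √(64) = 8, while -z + 6 = -8 — extraneous.
  z = 4: √(4) = 2, while -z + 6 = 2 — valid.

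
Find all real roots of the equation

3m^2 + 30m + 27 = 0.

m = -9 or m = -1

Factor: 3(m + 1)(m + 9) = 0.
So m = -1 or m = -9.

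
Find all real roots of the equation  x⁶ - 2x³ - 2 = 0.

x = -0.9013 or x = 1.398

Let u = x³. The equation becomes u² - 2u - 2 = 0.
By the quadratic formula, u = 1 + √(3) or u = 1 - √(3).
x³ = 1 + √(3) gives x = ∛(1 + √(3)) ≈ 1.398.
x³ = 1 - √(3) gives x = -∛(-1 + √(3)) ≈ -0.9013.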